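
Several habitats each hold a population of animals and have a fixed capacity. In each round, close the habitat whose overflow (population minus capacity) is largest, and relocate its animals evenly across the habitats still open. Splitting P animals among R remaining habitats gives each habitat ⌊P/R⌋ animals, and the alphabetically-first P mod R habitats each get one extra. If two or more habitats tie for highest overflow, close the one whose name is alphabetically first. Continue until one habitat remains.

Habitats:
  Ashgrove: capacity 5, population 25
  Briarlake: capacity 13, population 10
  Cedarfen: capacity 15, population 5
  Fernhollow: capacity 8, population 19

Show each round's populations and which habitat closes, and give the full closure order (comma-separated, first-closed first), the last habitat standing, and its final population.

Closure order: Ashgrove, Fernhollow, Briarlake
Last habitat: Cedarfen with 59 animals

Round 1: Ashgrove=25 Briarlake=10 Cedarfen=5 Fernhollow=19 → close Ashgrove (overflow 20)
  25÷3 = 8 each, +1 to first 1
Round 2: Briarlake=19 Cedarfen=13 Fernhollow=27 → close Fernhollow (overflow 19)
  27÷2 = 13 each, +1 to first 1
Round 3: Briarlake=33 Cedarfen=26 → close Briarlake (overflow 20)
  33÷1 = 33 each, +1 to first 0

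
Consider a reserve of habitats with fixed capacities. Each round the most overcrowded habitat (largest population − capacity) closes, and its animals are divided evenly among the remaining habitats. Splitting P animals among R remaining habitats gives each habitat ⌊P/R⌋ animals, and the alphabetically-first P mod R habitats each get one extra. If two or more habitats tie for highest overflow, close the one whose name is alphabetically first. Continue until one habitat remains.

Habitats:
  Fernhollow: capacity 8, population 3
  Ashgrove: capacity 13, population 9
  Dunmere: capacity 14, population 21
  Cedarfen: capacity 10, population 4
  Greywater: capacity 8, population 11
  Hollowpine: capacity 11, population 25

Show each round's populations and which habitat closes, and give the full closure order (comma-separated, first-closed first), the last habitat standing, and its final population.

Round 1: Ashgrove=9 Cedarfen=4 Dunmere=21 Fernhollow=3 Greywater=11 Hollowpine=25 → close Hollowpine (overflow 14)
  25÷5 = 5 each, +1 to first 0
Round 2: Ashgrove=14 Cedarfen=9 Dunmere=26 Fernhollow=8 Greywater=16 → close Dunmere (overflow 12)
  26÷4 = 6 each, +1 to first 2
Round 3: Ashgrove=21 Cedarfen=16 Fernhollow=14 Greywater=22 → close Greywater (overflow 14)
  22÷3 = 7 each, +1 to first 1
Round 4: Ashgrove=29 Cedarfen=23 Fernhollow=21 → close Ashgrove (overflow 16)
  29÷2 = 14 each, +1 to first 1
Round 5: Cedarfen=38 Fernhollow=35 → close Cedarfen (overflow 28)
  38÷1 = 38 each, +1 to first 0

Closure order: Hollowpine, Dunmere, Greywater, Ashgrove, Cedarfen
Last habitat: Fernhollow with 73 animals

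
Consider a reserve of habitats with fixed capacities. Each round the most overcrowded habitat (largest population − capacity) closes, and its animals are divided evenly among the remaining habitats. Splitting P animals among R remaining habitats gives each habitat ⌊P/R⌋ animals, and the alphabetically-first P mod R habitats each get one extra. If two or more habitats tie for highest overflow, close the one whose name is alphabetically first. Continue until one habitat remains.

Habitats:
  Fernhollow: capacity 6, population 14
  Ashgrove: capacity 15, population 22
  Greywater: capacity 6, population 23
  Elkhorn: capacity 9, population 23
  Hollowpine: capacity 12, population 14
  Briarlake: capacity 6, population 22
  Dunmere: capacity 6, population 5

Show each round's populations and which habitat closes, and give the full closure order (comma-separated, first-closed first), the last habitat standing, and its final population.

Round 1: Ashgrove=22 Briarlake=22 Dunmere=5 Elkhorn=23 Fernhollow=14 Greywater=23 Hollowpine=14 → close Greywater (overflow 17)
  23÷6 = 3 each, +1 to first 5
Round 2: Ashgrove=26 Briarlake=26 Dunmere=9 Elkhorn=27 Fernhollow=18 Hollowpine=17 → close Briarlake (overflow 20)
  26÷5 = 5 each, +1 to first 1
Round 3: Ashgrove=32 Dunmere=14 Elkhorn=32 Fernhollow=23 Hollowpine=22 → close Elkhorn (overflow 23)
  32÷4 = 8 each, +1 to first 0
Round 4: Ashgrove=40 Dunmere=22 Fernhollow=31 Hollowpine=30 → close Ashgrove (overflow 25)
  40÷3 = 13 each, +1 to first 1
Round 5: Dunmere=36 Fernhollow=44 Hollowpine=43 → close Fernhollow (overflow 38)
  44÷2 = 22 each, +1 to first 0
Round 6: Dunmere=58 Hollowpine=65 → close Hollowpine (overflow 53)
  65÷1 = 65 each, +1 to first 0

Closure order: Greywater, Briarlake, Elkhorn, Ashgrove, Fernhollow, Hollowpine
Last habitat: Dunmere with 123 animals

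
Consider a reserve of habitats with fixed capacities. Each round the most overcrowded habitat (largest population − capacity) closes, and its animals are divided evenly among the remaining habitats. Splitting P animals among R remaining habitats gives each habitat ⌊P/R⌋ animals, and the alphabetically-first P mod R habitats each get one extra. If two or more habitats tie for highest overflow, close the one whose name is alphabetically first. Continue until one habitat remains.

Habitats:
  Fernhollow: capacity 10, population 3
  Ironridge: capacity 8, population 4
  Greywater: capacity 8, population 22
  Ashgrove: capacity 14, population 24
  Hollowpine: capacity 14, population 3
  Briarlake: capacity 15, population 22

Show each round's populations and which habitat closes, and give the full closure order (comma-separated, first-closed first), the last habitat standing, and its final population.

Closure order: Greywater, Ashgrove, Briarlake, Ironridge, Fernhollow
Last habitat: Hollowpine with 78 animals

Round 1: Ashgrove=24 Briarlake=22 Fernhollow=3 Greywater=22 Hollowpine=3 Ironridge=4 → close Greywater (overflow 14)
  22÷5 = 4 each, +1 to first 2
Round 2: Ashgrove=29 Briarlake=27 Fernhollow=7 Hollowpine=7 Ironridge=8 → close Ashgrove (overflow 15)
  29÷4 = 7 each, +1 to first 1
Round 3: Briarlake=35 Fernhollow=14 Hollowpine=14 Ironridge=15 → close Briarlake (overflow 20)
  35÷3 = 11 each, +1 to first 2
Round 4: Fernhollow=26 Hollowpine=26 Ironridge=26 → close Ironridge (overflow 18)
  26÷2 = 13 each, +1 to first 0
Round 5: Fernhollow=39 Hollowpine=39 → close Fernhollow (overflow 29)
  39÷1 = 39 each, +1 to first 0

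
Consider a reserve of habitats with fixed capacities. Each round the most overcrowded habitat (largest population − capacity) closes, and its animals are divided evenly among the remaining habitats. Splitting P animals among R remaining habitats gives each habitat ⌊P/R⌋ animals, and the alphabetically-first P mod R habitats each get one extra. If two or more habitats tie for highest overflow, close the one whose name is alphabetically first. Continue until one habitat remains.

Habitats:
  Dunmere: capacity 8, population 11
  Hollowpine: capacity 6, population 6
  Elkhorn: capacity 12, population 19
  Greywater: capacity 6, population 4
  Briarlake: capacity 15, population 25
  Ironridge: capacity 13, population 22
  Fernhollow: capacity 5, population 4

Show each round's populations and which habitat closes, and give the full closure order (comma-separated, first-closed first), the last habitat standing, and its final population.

Round 1: Briarlake=25 Dunmere=11 Elkhorn=19 Fernhollow=4 Greywater=4 Hollowpine=6 Ironridge=22 → close Briarlake (overflow 10)
  25÷6 = 4 each, +1 to first 1
Round 2: Dunmere=16 Elkhorn=23 Fernhollow=8 Greywater=8 Hollowpine=10 Ironridge=26 → close Ironridge (overflow 13)
  26÷5 = 5 each, +1 to first 1
Round 3: Dunmere=22 Elkhorn=28 Fernhollow=13 Greywater=13 Hollowpine=15 → close Elkhorn (overflow 16)
  28÷4 = 7 each, +1 to first 0
Round 4: Dunmere=29 Fernhollow=20 Greywater=20 Hollowpine=22 → close Dunmere (overflow 21)
  29÷3 = 9 each, +1 to first 2
Round 5: Fernhollow=30 Greywater=30 Hollowpine=31 → close Fernhollow (overflow 25)
  30÷2 = 15 each, +1 to first 0
Round 6: Greywater=45 Hollowpine=46 → close Hollowpine (overflow 40)
  46÷1 = 46 each, +1 to first 0

Closure order: Briarlake, Ironridge, Elkhorn, Dunmere, Fernhollow, Hollowpine
Last habitat: Greywater with 91 animals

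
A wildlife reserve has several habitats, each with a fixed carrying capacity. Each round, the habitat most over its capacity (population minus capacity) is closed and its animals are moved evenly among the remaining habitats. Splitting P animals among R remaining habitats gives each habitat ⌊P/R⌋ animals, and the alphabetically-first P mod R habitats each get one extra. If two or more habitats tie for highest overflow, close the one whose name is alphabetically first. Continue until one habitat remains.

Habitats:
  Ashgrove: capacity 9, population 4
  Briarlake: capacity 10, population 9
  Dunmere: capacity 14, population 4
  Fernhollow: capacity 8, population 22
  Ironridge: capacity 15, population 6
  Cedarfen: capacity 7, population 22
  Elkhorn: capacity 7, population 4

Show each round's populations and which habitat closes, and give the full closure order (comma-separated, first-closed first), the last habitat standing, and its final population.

Closure order: Cedarfen, Fernhollow, Briarlake, Elkhorn, Ashgrove, Dunmere
Last habitat: Ironridge with 71 animals

Round 1: Ashgrove=4 Briarlake=9 Cedarfen=22 Dunmere=4 Elkhorn=4 Fernhollow=22 Ironridge=6 → close Cedarfen (overflow 15)
  22÷6 = 3 each, +1 to first 4
Round 2: Ashgrove=8 Briarlake=13 Dunmere=8 Elkhorn=8 Fernhollow=25 Ironridge=9 → close Fernhollow (overflow 17)
  25÷5 = 5 each, +1 to first 0
Round 3: Ashgrove=13 Briarlake=18 Dunmere=13 Elkhorn=13 Ironridge=14 → close Briarlake (overflow 8)
  18÷4 = 4 each, +1 to first 2
Round 4: Ashgrove=18 Dunmere=18 Elkhorn=17 Ironridge=18 → close Elkhorn (overflow 10)
  17÷3 = 5 each, +1 to first 2
Round 5: Ashgrove=24 Dunmere=24 Ironridge=23 → close Ashgrove (overflow 15)
  24÷2 = 12 each, +1 to first 0
Round 6: Dunmere=36 Ironridge=35 → close Dunmere (overflow 22)
  36÷1 = 36 each, +1 to first 0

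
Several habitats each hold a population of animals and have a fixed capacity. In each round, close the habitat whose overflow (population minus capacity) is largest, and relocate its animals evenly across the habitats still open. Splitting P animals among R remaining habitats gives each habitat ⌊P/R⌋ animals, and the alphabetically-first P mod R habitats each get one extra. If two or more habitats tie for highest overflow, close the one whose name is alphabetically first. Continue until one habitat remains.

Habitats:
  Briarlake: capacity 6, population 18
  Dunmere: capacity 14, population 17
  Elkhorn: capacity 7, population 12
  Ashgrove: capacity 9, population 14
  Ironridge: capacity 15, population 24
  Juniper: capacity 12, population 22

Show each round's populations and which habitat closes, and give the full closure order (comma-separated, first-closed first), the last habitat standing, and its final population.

Round 1: Ashgrove=14 Briarlake=18 Dunmere=17 Elkhorn=12 Ironridge=24 Juniper=22 → close Briarlake (overflow 12)
  18÷5 = 3 each, +1 to first 3
Round 2: Ashgrove=18 Dunmere=21 Elkhorn=16 Ironridge=27 Juniper=25 → close Juniper (overflow 13)
  25÷4 = 6 each, +1 to first 1
Round 3: Ashgrove=25 Dunmere=27 Elkhorn=22 Ironridge=33 → close Ironridge (overflow 18)
  33÷3 = 11 each, +1 to first 0
Round 4: Ashgrove=36 Dunmere=38 Elkhorn=33 → close Ashgrove (overflow 27)
  36÷2 = 18 each, +1 to first 0
Round 5: Dunmere=56 Elkhorn=51 → close Elkhorn (overflow 44)
  51÷1 = 51 each, +1 to first 0

Closure order: Briarlake, Juniper, Ironridge, Ashgrove, Elkhorn
Last habitat: Dunmere with 107 animals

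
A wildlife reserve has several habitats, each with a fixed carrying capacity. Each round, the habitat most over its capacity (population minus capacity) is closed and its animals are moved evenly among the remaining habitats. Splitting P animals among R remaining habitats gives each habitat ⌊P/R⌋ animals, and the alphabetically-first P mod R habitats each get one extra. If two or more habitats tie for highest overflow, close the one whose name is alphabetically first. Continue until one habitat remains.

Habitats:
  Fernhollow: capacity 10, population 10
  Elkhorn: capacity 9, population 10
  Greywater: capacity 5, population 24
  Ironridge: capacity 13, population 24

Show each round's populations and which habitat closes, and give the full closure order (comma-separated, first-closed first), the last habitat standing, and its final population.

Closure order: Greywater, Ironridge, Elkhorn
Last habitat: Fernhollow with 68 animals

Round 1: Elkhorn=10 Fernhollow=10 Greywater=24 Ironridge=24 → close Greywater (overflow 19)
  24÷3 = 8 each, +1 to first 0
Round 2: Elkhorn=18 Fernhollow=18 Ironridge=32 → close Ironridge (overflow 19)
  32÷2 = 16 each, +1 to first 0
Round 3: Elkhorn=34 Fernhollow=34 → close Elkhorn (overflow 25)
  34÷1 = 34 each, +1 to first 0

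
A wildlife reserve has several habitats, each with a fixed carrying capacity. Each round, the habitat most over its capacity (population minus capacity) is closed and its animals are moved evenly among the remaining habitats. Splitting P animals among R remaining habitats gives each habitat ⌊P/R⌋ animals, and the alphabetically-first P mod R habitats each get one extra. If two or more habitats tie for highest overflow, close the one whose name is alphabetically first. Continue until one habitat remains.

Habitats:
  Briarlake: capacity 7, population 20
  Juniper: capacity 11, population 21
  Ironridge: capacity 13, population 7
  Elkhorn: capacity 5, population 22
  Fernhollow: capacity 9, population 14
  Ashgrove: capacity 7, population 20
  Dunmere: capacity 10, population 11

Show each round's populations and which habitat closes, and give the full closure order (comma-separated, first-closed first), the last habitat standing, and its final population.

Round 1: Ashgrove=20 Briarlake=20 Dunmere=11 Elkhorn=22 Fernhollow=14 Ironridge=7 Juniper=21 → close Elkhorn (overflow 17)
  22÷6 = 3 each, +1 to first 4
Round 2: Ashgrove=24 Briarlake=24 Dunmere=15 Fernhollow=18 Ironridge=10 Juniper=24 → close Ashgrove (overflow 17)
  24÷5 = 4 each, +1 to first 4
Round 3: Briarlake=29 Dunmere=20 Fernhollow=23 Ironridge=15 Juniper=28 → close Briarlake (overflow 22)
  29÷4 = 7 each, +1 to first 1
Round 4: Dunmere=28 Fernhollow=30 Ironridge=22 Juniper=35 → close Juniper (overflow 24)
  35÷3 = 11 each, +1 to first 2
Round 5: Dunmere=40 Fernhollow=42 Ironridge=33 → close Fernhollow (overflow 33)
  42÷2 = 21 each, +1 to first 0
Round 6: Dunmere=61 Ironridge=54 → close Dunmere (overflow 51)
  61÷1 = 61 each, +1 to first 0

Closure order: Elkhorn, Ashgrove, Briarlake, Juniper, Fernhollow, Dunmere
Last habitat: Ironridge with 115 animals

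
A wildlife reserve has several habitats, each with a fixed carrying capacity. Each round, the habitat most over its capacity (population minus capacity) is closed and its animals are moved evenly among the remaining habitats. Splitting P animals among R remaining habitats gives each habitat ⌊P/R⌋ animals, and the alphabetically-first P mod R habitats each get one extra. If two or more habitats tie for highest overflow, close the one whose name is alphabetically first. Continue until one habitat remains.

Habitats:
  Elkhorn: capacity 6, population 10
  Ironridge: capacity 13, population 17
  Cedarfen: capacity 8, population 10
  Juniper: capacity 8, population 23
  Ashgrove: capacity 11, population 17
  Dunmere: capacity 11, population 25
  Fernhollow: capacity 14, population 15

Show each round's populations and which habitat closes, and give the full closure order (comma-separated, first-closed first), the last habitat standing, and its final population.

Closure order: Juniper, Dunmere, Ashgrove, Elkhorn, Cedarfen, Fernhollow
Last habitat: Ironridge with 117 animals

Round 1: Ashgrove=17 Cedarfen=10 Dunmere=25 Elkhorn=10 Fernhollow=15 Ironridge=17 Juniper=23 → close Juniper (overflow 15)
  23÷6 = 3 each, +1 to first 5
Round 2: Ashgrove=21 Cedarfen=14 Dunmere=29 Elkhorn=14 Fernhollow=19 Ironridge=20 → close Dunmere (overflow 18)
  29÷5 = 5 each, +1 to first 4
Round 3: Ashgrove=27 Cedarfen=20 Elkhorn=20 Fernhollow=25 Ironridge=25 → close Ashgrove (overflow 16)
  27÷4 = 6 each, +1 to first 3
Round 4: Cedarfen=27 Elkhorn=27 Fernhollow=32 Ironridge=31 → close Elkhorn (overflow 21)
  27÷3 = 9 each, +1 to first 0
Round 5: Cedarfen=36 Fernhollow=41 Ironridge=40 → close Cedarfen (overflow 28)
  36÷2 = 18 each, +1 to first 0
Round 6: Fernhollow=59 Ironridge=58 → close Fernhollow (overflow 45)
  59÷1 = 59 each, +1 to first 0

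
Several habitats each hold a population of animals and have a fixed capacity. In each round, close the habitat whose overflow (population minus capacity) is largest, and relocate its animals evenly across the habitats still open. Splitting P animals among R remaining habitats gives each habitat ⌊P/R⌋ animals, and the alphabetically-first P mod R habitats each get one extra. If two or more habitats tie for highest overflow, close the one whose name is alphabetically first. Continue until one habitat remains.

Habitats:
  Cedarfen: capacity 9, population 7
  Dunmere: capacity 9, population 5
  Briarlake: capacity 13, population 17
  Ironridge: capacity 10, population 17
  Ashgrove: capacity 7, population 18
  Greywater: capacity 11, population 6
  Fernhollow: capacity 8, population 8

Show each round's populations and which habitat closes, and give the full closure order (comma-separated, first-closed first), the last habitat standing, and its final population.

Round 1: Ashgrove=18 Briarlake=17 Cedarfen=7 Dunmere=5 Fernhollow=8 Greywater=6 Ironridge=17 → close Ashgrove (overflow 11)
  18÷6 = 3 each, +1 to first 0
Round 2: Briarlake=20 Cedarfen=10 Dunmere=8 Fernhollow=11 Greywater=9 Ironridge=20 → close Ironridge (overflow 10)
  20÷5 = 4 each, +1 to first 0
Round 3: Briarlake=24 Cedarfen=14 Dunmere=12 Fernhollow=15 Greywater=13 → close Briarlake (overflow 11)
  24÷4 = 6 each, +1 to first 0
Round 4: Cedarfen=20 Dunmere=18 Fernhollow=21 Greywater=19 → close Fernhollow (overflow 13)
  21÷3 = 7 each, +1 to first 0
Round 5: Cedarfen=27 Dunmere=25 Greywater=26 → close Cedarfen (overflow 18)
  27÷2 = 13 each, +1 to first 1
Round 6: Dunmere=39 Greywater=39 → close Dunmere (overflow 30)
  39÷1 = 39 each, +1 to first 0

Closure order: Ashgrove, Ironridge, Briarlake, Fernhollow, Cedarfen, Dunmere
Last habitat: Greywater with 78 animals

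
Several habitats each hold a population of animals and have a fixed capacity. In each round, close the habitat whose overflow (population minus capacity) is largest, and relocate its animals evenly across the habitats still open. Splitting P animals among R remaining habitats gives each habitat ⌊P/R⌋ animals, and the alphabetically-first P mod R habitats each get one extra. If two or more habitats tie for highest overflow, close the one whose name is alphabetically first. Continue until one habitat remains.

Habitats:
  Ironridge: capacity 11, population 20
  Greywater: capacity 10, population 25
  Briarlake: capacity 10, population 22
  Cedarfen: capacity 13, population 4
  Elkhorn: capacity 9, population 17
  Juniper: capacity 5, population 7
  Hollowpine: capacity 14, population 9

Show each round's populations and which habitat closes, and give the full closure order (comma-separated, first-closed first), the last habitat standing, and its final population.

Round 1: Briarlake=22 Cedarfen=4 Elkhorn=17 Greywater=25 Hollowpine=9 Ironridge=20 Juniper=7 → close Greywater (overflow 15)
  25÷6 = 4 each, +1 to first 1
Round 2: Briarlake=27 Cedarfen=8 Elkhorn=21 Hollowpine=13 Ironridge=24 Juniper=11 → close Briarlake (overflow 17)
  27÷5 = 5 each, +1 to first 2
Round 3: Cedarfen=14 Elkhorn=27 Hollowpine=18 Ironridge=29 Juniper=16 → close Elkhorn (overflow 18)
  27÷4 = 6 each, +1 to first 3
Round 4: Cedarfen=21 Hollowpine=25 Ironridge=36 Juniper=22 → close Ironridge (overflow 25)
  36÷3 = 12 each, +1 to first 0
Round 5: Cedarfen=33 Hollowpine=37 Juniper=34 → close Juniper (overflow 29)
  34÷2 = 17 each, +1 to first 0
Round 6: Cedarfen=50 Hollowpine=54 → close Hollowpine (overflow 40)
  54÷1 = 54 each, +1 to first 0

Closure order: Greywater, Briarlake, Elkhorn, Ironridge, Juniper, Hollowpine
Last habitat: Cedarfen with 104 animals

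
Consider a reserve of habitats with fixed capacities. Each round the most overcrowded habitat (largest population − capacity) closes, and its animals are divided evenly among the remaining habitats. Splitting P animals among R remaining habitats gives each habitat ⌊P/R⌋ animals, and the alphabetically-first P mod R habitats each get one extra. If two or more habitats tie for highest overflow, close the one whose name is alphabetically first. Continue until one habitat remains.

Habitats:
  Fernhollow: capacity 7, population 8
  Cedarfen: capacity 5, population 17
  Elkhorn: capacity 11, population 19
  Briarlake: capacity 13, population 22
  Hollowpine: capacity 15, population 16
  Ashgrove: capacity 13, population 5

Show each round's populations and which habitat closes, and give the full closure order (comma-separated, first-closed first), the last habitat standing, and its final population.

Round 1: Ashgrove=5 Briarlake=22 Cedarfen=17 Elkhorn=19 Fernhollow=8 Hollowpine=16 → close Cedarfen (overflow 12)
  17÷5 = 3 each, +1 to first 2
Round 2: Ashgrove=9 Briarlake=26 Elkhorn=22 Fernhollow=11 Hollowpine=19 → close Briarlake (overflow 13)
  26÷4 = 6 each, +1 to first 2
Round 3: Ashgrove=16 Elkhorn=29 Fernhollow=17 Hollowpine=25 → close Elkhorn (overflow 18)
  29÷3 = 9 each, +1 to first 2
Round 4: Ashgrove=26 Fernhollow=27 Hollowpine=34 → close Fernhollow (overflow 20)
  27÷2 = 13 each, +1 to first 1
Round 5: Ashgrove=40 Hollowpine=47 → close Hollowpine (overflow 32)
  47÷1 = 47 each, +1 to first 0

Closure order: Cedarfen, Briarlake, Elkhorn, Fernhollow, Hollowpine
Last habitat: Ashgrove with 87 animals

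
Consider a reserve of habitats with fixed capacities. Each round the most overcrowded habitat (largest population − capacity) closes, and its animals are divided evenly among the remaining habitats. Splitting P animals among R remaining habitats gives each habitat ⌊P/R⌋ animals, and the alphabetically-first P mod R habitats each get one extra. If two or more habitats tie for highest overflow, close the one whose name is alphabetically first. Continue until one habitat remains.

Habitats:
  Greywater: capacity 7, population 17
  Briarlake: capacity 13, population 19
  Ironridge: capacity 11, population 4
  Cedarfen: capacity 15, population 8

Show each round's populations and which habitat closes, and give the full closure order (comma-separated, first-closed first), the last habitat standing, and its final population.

Round 1: Briarlake=19 Cedarfen=8 Greywater=17 Ironridge=4 → close Greywater (overflow 10)
  17÷3 = 5 each, +1 to first 2
Round 2: Briarlake=25 Cedarfen=14 Ironridge=9 → close Briarlake (overflow 12)
  25÷2 = 12 each, +1 to first 1
Round 3: Cedarfen=27 Ironridge=21 → close Cedarfen (overflow 12)
  27÷1 = 27 each, +1 to first 0

Closure order: Greywater, Briarlake, Cedarfen
Last habitat: Ironridge with 48 animals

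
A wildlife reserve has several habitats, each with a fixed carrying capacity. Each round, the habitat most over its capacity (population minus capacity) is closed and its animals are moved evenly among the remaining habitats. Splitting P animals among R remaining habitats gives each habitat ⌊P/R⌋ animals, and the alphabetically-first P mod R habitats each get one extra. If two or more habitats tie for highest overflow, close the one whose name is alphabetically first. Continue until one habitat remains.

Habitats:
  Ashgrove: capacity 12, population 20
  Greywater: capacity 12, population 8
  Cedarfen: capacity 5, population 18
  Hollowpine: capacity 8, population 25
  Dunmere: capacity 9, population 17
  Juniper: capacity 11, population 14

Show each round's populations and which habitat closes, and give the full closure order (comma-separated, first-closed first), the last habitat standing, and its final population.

Closure order: Hollowpine, Cedarfen, Ashgrove, Dunmere, Juniper
Last habitat: Greywater with 102 animals

Round 1: Ashgrove=20 Cedarfen=18 Dunmere=17 Greywater=8 Hollowpine=25 Juniper=14 → close Hollowpine (overflow 17)
  25÷5 = 5 each, +1 to first 0
Round 2: Ashgrove=25 Cedarfen=23 Dunmere=22 Greywater=13 Juniper=19 → close Cedarfen (overflow 18)
  23÷4 = 5 each, +1 to first 3
Round 3: Ashgrove=31 Dunmere=28 Greywater=19 Juniper=24 → close Ashgrove (overflow 19)
  31÷3 = 10 each, +1 to first 1
Round 4: Dunmere=39 Greywater=29 Juniper=34 → close Dunmere (overflow 30)
  39÷2 = 19 each, +1 to first 1
Round 5: Greywater=49 Juniper=53 → close Juniper (overflow 42)
  53÷1 = 53 each, +1 to first 0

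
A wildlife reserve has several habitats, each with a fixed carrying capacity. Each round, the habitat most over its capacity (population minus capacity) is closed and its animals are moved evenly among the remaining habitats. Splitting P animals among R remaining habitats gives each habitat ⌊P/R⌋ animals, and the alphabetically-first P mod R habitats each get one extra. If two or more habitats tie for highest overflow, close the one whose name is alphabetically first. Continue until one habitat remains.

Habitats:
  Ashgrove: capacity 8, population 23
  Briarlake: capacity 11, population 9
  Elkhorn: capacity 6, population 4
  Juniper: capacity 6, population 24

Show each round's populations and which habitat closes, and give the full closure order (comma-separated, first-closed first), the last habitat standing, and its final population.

Closure order: Juniper, Ashgrove, Briarlake
Last habitat: Elkhorn with 60 animals

Round 1: Ashgrove=23 Briarlake=9 Elkhorn=4 Juniper=24 → close Juniper (overflow 18)
  24÷3 = 8 each, +1 to first 0
Round 2: Ashgrove=31 Briarlake=17 Elkhorn=12 → close Ashgrove (overflow 23)
  31÷2 = 15 each, +1 to first 1
Round 3: Briarlake=33 Elkhorn=27 → close Briarlake (overflow 22)
  33÷1 = 33 each, +1 to first 0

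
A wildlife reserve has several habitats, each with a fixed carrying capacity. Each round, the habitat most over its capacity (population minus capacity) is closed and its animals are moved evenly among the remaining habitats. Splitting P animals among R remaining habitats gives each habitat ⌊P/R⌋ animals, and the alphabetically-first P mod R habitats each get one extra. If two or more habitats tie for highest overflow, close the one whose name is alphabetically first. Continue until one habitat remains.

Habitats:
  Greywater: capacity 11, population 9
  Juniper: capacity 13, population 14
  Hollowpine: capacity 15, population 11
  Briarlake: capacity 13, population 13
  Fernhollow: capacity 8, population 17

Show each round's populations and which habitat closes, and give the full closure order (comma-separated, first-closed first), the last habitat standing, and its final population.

Round 1: Briarlake=13 Fernhollow=17 Greywater=9 Hollowpine=11 Juniper=14 → close Fernhollow (overflow 9)
  17÷4 = 4 each, +1 to first 1
Round 2: Briarlake=18 Greywater=13 Hollowpine=15 Juniper=18 → close Briarlake (overflow 5)
  18÷3 = 6 each, +1 to first 0
Round 3: Greywater=19 Hollowpine=21 Juniper=24 → close Juniper (overflow 11)
  24÷2 = 12 each, +1 to first 0
Round 4: Greywater=31 Hollowpine=33 → close Greywater (overflow 20)
  31÷1 = 31 each, +1 to first 0

Closure order: Fernhollow, Briarlake, Juniper, Greywater
Last habitat: Hollowpine with 64 animals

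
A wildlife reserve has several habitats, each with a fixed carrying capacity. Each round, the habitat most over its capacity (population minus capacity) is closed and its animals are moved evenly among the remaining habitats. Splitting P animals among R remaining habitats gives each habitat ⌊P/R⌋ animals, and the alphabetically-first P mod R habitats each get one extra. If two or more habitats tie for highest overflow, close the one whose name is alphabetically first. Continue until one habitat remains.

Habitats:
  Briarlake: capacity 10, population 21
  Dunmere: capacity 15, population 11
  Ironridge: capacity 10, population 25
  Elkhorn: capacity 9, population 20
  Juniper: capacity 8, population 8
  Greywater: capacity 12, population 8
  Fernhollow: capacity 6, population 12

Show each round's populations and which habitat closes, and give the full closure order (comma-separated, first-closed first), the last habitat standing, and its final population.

Closure order: Ironridge, Briarlake, Elkhorn, Fernhollow, Juniper, Dunmere
Last habitat: Greywater with 105 animals

Round 1: Briarlake=21 Dunmere=11 Elkhorn=20 Fernhollow=12 Greywater=8 Ironridge=25 Juniper=8 → close Ironridge (overflow 15)
  25÷6 = 4 each, +1 to first 1
Round 2: Briarlake=26 Dunmere=15 Elkhorn=24 Fernhollow=16 Greywater=12 Juniper=12 → close Briarlake (overflow 16)
  26÷5 = 5 each, +1 to first 1
Round 3: Dunmere=21 Elkhorn=29 Fernhollow=21 Greywater=17 Juniper=17 → close Elkhorn (overflow 20)
  29÷4 = 7 each, +1 to first 1
Round 4: Dunmere=29 Fernhollow=28 Greywater=24 Juniper=24 → close Fernhollow (overflow 22)
  28÷3 = 9 each, +1 to first 1
Round 5: Dunmere=39 Greywater=33 Juniper=33 → close Juniper (overflow 25)
  33÷2 = 16 each, +1 to first 1
Round 6: Dunmere=56 Greywater=49 → close Dunmere (overflow 41)
  56÷1 = 56 each, +1 to first 0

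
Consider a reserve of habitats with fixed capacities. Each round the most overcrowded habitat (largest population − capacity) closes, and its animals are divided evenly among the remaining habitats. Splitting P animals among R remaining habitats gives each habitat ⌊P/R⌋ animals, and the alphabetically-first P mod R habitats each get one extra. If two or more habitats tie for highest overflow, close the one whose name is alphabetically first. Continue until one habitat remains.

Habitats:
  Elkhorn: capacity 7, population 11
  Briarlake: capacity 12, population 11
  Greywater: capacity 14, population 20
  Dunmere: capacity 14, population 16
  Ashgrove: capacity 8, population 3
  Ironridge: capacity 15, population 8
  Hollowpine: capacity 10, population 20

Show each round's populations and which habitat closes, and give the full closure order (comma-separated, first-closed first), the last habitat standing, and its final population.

Closure order: Hollowpine, Greywater, Elkhorn, Dunmere, Briarlake, Ashgrove
Last habitat: Ironridge with 89 animals

Round 1: Ashgrove=3 Briarlake=11 Dunmere=16 Elkhorn=11 Greywater=20 Hollowpine=20 Ironridge=8 → close Hollowpine (overflow 10)
  20÷6 = 3 each, +1 to first 2
Round 2: Ashgrove=7 Briarlake=15 Dunmere=19 Elkhorn=14 Greywater=23 Ironridge=11 → close Greywater (overflow 9)
  23÷5 = 4 each, +1 to first 3
Round 3: Ashgrove=12 Briarlake=20 Dunmere=24 Elkhorn=18 Ironridge=15 → close Elkhorn (overflow 11)
  18÷4 = 4 each, +1 to first 2
Round 4: Ashgrove=17 Briarlake=25 Dunmere=28 Ironridge=19 → close Dunmere (overflow 14)
  28÷3 = 9 each, +1 to first 1
Round 5: Ashgrove=27 Briarlake=34 Ironridge=28 → close Briarlake (overflow 22)
  34÷2 = 17 each, +1 to first 0
Round 6: Ashgrove=44 Ironridge=45 → close Ashgrove (overflow 36)
  44÷1 = 44 each, +1 to first 0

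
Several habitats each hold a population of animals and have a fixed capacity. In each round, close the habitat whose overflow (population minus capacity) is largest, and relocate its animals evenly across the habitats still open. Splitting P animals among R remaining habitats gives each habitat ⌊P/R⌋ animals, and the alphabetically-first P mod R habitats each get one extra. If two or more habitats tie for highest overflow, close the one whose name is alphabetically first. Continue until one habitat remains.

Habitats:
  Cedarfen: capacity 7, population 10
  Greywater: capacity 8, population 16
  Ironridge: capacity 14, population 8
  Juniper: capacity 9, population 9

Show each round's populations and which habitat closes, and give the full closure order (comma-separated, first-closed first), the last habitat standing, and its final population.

Closure order: Greywater, Cedarfen, Juniper
Last habitat: Ironridge with 43 animals

Round 1: Cedarfen=10 Greywater=16 Ironridge=8 Juniper=9 → close Greywater (overflow 8)
  16÷3 = 5 each, +1 to first 1
Round 2: Cedarfen=16 Ironridge=13 Juniper=14 → close Cedarfen (overflow 9)
  16÷2 = 8 each, +1 to first 0
Round 3: Ironridge=21 Juniper=22 → close Juniper (overflow 13)
  22÷1 = 22 each, +1 to first 0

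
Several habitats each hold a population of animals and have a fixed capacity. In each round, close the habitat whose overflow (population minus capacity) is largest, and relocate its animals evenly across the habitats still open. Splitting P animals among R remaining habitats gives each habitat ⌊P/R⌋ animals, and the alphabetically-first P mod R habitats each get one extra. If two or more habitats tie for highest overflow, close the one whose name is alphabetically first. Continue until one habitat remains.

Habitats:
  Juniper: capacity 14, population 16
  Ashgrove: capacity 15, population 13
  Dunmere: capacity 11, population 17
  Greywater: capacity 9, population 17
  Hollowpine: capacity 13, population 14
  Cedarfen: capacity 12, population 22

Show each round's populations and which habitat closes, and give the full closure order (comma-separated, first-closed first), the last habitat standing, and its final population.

Round 1: Ashgrove=13 Cedarfen=22 Dunmere=17 Greywater=17 Hollowpine=14 Juniper=16 → close Cedarfen (overflow 10)
  22÷5 = 4 each, +1 to first 2
Round 2: Ashgrove=18 Dunmere=22 Greywater=21 Hollowpine=18 Juniper=20 → close Greywater (overflow 12)
  21÷4 = 5 each, +1 to first 1
Round 3: Ashgrove=24 Dunmere=27 Hollowpine=23 Juniper=25 → close Dunmere (overflow 16)
  27÷3 = 9 each, +1 to first 0
Round 4: Ashgrove=33 Hollowpine=32 Juniper=34 → close Juniper (overflow 20)
  34÷2 = 17 each, +1 to first 0
Round 5: Ashgrove=50 Hollowpine=49 → close Hollowpine (overflow 36)
  49÷1 = 49 each, +1 to first 0

Closure order: Cedarfen, Greywater, Dunmere, Juniper, Hollowpine
Last habitat: Ashgrove with 99 animals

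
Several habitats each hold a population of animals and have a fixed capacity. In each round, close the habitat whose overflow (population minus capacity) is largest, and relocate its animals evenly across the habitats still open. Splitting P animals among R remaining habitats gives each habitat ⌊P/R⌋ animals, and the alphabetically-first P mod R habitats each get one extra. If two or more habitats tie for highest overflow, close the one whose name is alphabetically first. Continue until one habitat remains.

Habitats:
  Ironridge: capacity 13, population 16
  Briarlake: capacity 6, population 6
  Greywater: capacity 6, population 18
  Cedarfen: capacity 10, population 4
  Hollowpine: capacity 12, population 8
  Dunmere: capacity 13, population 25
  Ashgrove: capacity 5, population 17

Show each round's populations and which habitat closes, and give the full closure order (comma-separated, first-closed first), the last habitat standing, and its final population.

Closure order: Ashgrove, Dunmere, Greywater, Briarlake, Ironridge, Cedarfen
Last habitat: Hollowpine with 94 animals

Round 1: Ashgrove=17 Briarlake=6 Cedarfen=4 Dunmere=25 Greywater=18 Hollowpine=8 Ironridge=16 → close Ashgrove (overflow 12)
  17÷6 = 2 each, +1 to first 5
Round 2: Briarlake=9 Cedarfen=7 Dunmere=28 Greywater=21 Hollowpine=11 Ironridge=18 → close Dunmere (overflow 15)
  28÷5 = 5 each, +1 to first 3
Round 3: Briarlake=15 Cedarfen=13 Greywater=27 Hollowpine=16 Ironridge=23 → close Greywater (overflow 21)
  27÷4 = 6 each, +1 to first 3
Round 4: Briarlake=22 Cedarfen=20 Hollowpine=23 Ironridge=29 → close Briarlake (overflow 16)
  22÷3 = 7 each, +1 to first 1
Round 5: Cedarfen=28 Hollowpine=30 Ironridge=36 → close Ironridge (overflow 23)
  36÷2 = 18 each, +1 to first 0
Round 6: Cedarfen=46 Hollowpine=48 → close Cedarfen (overflow 36)
  46÷1 = 46 each, +1 to first 0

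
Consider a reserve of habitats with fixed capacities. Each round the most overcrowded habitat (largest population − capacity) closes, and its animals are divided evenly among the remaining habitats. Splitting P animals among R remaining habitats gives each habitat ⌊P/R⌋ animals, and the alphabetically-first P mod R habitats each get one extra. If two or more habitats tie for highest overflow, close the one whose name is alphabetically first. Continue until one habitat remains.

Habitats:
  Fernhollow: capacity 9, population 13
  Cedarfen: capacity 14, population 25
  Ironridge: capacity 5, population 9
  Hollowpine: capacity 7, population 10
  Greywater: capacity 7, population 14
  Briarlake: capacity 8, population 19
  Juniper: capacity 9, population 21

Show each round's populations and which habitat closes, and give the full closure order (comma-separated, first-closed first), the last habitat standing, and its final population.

Closure order: Juniper, Briarlake, Cedarfen, Greywater, Fernhollow, Ironridge
Last habitat: Hollowpine with 111 animals

Round 1: Briarlake=19 Cedarfen=25 Fernhollow=13 Greywater=14 Hollowpine=10 Ironridge=9 Juniper=21 → close Juniper (overflow 12)
  21÷6 = 3 each, +1 to first 3
Round 2: Briarlake=23 Cedarfen=29 Fernhollow=17 Greywater=17 Hollowpine=13 Ironridge=12 → close Briarlake (overflow 15)
  23÷5 = 4 each, +1 to first 3
Round 3: Cedarfen=34 Fernhollow=22 Greywater=22 Hollowpine=17 Ironridge=16 → close Cedarfen (overflow 20)
  34÷4 = 8 each, +1 to first 2
Round 4: Fernhollow=31 Greywater=31 Hollowpine=25 Ironridge=24 → close Greywater (overflow 24)
  31÷3 = 10 each, +1 to first 1
Round 5: Fernhollow=42 Hollowpine=35 Ironridge=34 → close Fernhollow (overflow 33)
  42÷2 = 21 each, +1 to first 0
Round 6: Hollowpine=56 Ironridge=55 → close Ironridge (overflow 50)
  55÷1 = 55 each, +1 to first 0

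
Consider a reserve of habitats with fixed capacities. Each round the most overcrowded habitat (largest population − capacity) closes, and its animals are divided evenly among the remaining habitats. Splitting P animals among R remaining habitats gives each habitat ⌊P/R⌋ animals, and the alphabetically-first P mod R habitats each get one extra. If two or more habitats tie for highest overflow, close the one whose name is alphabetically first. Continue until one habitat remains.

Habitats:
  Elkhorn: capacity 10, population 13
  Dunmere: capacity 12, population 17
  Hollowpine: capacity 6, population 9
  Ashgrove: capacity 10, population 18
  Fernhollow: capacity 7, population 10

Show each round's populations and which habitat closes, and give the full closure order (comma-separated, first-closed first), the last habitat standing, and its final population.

Closure order: Ashgrove, Dunmere, Elkhorn, Fernhollow
Last habitat: Hollowpine with 67 animals

Round 1: Ashgrove=18 Dunmere=17 Elkhorn=13 Fernhollow=10 Hollowpine=9 → close Ashgrove (overflow 8)
  18÷4 = 4 each, +1 to first 2
Round 2: Dunmere=22 Elkhorn=18 Fernhollow=14 Hollowpine=13 → close Dunmere (overflow 10)
  22÷3 = 7 each, +1 to first 1
Round 3: Elkhorn=26 Fernhollow=21 Hollowpine=20 → close Elkhorn (overflow 16)
  26÷2 = 13 each, +1 to first 0
Round 4: Fernhollow=34 Hollowpine=33 → close Fernhollow (overflow 27)
  34÷1 = 34 each, +1 to first 0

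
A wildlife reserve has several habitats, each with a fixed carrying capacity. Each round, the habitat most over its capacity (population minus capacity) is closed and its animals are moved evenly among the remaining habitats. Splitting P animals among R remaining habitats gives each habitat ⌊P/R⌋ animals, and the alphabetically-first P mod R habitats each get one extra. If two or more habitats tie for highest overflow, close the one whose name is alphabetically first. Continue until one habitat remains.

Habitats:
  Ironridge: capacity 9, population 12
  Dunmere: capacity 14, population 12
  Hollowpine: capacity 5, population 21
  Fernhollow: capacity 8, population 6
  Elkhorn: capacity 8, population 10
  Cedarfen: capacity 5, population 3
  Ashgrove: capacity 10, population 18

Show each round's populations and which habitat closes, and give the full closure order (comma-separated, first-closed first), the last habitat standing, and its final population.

Round 1: Ashgrove=18 Cedarfen=3 Dunmere=12 Elkhorn=10 Fernhollow=6 Hollowpine=21 Ironridge=12 → close Hollowpine (overflow 16)
  21÷6 = 3 each, +1 to first 3
Round 2: Ashgrove=22 Cedarfen=7 Dunmere=16 Elkhorn=13 Fernhollow=9 Ironridge=15 → close Ashgrove (overflow 12)
  22÷5 = 4 each, +1 to first 2
Round 3: Cedarfen=12 Dunmere=21 Elkhorn=17 Fernhollow=13 Ironridge=19 → close Ironridge (overflow 10)
  19÷4 = 4 each, +1 to first 3
Round 4: Cedarfen=17 Dunmere=26 Elkhorn=22 Fernhollow=17 → close Elkhorn (overflow 14)
  22÷3 = 7 each, +1 to first 1
Round 5: Cedarfen=25 Dunmere=33 Fernhollow=24 → close Cedarfen (overflow 20)
  25÷2 = 12 each, +1 to first 1
Round 6: Dunmere=46 Fernhollow=36 → close Dunmere (overflow 32)
  46÷1 = 46 each, +1 to first 0

Closure order: Hollowpine, Ashgrove, Ironridge, Elkhorn, Cedarfen, Dunmere
Last habitat: Fernhollow with 82 animals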